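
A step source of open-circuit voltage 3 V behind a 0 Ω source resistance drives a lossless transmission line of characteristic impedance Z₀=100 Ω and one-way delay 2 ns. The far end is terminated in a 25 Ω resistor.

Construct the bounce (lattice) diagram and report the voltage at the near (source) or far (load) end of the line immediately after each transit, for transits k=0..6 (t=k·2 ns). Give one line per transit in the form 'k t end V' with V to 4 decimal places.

Γ_L=-0.600000, Γ_S=-1.000000; launch V₁=3·100/100=3.000000
k=0 src: V=3.0000
k=1 load: inc=3.000000, refl=3.000000·-0.600000=-1.8000; V=0.000000+3.000000+-1.800000=1.2000
k=2 src: inc=-1.800000, refl=-1.800000·-1.000000=1.8000; V=3.000000+-1.800000+1.800000=3.0000
k=3 load: inc=1.800000, refl=1.800000·-0.600000=-1.0800; V=1.200000+1.800000+-1.080000=1.9200
k=4 src: inc=-1.080000, refl=-1.080000·-1.000000=1.0800; V=3.000000+-1.080000+1.080000=3.0000
k=5 load: inc=1.080000, refl=1.080000·-0.600000=-0.6480; V=1.920000+1.080000+-0.648000=2.3520
k=6 src: inc=-0.648000, refl=-0.648000·-1.000000=0.6480; V=3.000000+-0.648000+0.648000=3.0000

0 0 source 3.0000
1 2 load 1.2000
2 4 source 3.0000
3 6 load 1.9200
4 8 source 3.0000
5 10 load 2.3520
6 12 source 3.0000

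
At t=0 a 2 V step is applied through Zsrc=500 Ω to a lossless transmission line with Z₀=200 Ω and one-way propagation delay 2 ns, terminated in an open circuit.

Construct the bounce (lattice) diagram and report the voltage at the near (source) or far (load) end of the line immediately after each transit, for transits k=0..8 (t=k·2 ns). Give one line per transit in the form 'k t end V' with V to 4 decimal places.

Γ_L=1.000000, Γ_S=0.428571; launch V₁=2·200/700=0.571429
k=0 src: V=0.5714
k=1 load: inc=0.571429, refl=0.571429·1.000000=0.5714; V=0.000000+0.571429+0.571429=1.1429
k=2 src: inc=0.571429, refl=0.571429·0.428571=0.2449; V=0.571429+0.571429+0.244898=1.3878
k=3 load: inc=0.244898, refl=0.244898·1.000000=0.2449; V=1.142857+0.244898+0.244898=1.6327
k=4 src: inc=0.244898, refl=0.244898·0.428571=0.1050; V=1.387755+0.244898+0.104956=1.7376
k=5 load: inc=0.104956, refl=0.104956·1.000000=0.1050; V=1.632653+0.104956+0.104956=1.8426
k=6 src: inc=0.104956, refl=0.104956·0.428571=0.0450; V=1.737609+0.104956+0.044981=1.8875
k=7 load: inc=0.044981, refl=0.044981·1.000000=0.0450; V=1.842566+0.044981+0.044981=1.9325
k=8 src: inc=0.044981, refl=0.044981·0.428571=0.0193; V=1.887547+0.044981+0.019278=1.9518

0 0 source 0.5714
1 2 load 1.1429
2 4 source 1.3878
3 6 load 1.6327
4 8 source 1.7376
5 10 load 1.8426
6 12 source 1.8875
7 14 load 1.9325
8 16 source 1.9518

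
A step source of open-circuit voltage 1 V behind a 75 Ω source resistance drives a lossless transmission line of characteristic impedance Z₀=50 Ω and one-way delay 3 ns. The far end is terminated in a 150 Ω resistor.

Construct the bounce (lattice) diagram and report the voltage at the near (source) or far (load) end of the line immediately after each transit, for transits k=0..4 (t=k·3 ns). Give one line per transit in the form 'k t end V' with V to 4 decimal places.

0 0 source 0.4000
1 3 load 0.6000
2 6 source 0.6400
3 9 load 0.6600
4 12 source 0.6640

Γ_L=0.500000, Γ_S=0.200000; launch V₁=1·50/125=0.400000
k=0 src: V=0.4000
k=1 load: inc=0.400000, refl=0.400000·0.500000=0.2000; V=0.000000+0.400000+0.200000=0.6000
k=2 src: inc=0.200000, refl=0.200000·0.200000=0.0400; V=0.400000+0.200000+0.040000=0.6400
k=3 load: inc=0.040000, refl=0.040000·0.500000=0.0200; V=0.600000+0.040000+0.020000=0.6600
k=4 src: inc=0.020000, refl=0.020000·0.200000=0.0040; V=0.640000+0.020000+0.004000=0.6640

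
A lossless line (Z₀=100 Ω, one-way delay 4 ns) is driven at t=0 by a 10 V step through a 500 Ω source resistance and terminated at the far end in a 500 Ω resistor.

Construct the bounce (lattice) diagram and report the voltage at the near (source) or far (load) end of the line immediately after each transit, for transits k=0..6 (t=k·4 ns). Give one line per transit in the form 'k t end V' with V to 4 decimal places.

Γ_L=0.666667, Γ_S=0.666667; launch V₁=10·100/600=1.666667
k=0 src: V=1.6667
k=1 load: inc=1.666667, refl=1.666667·0.666667=1.1111; V=0.000000+1.666667+1.111111=2.7778
k=2 src: inc=1.111111, refl=1.111111·0.666667=0.7407; V=1.666667+1.111111+0.740741=3.5185
k=3 load: inc=0.740741, refl=0.740741·0.666667=0.4938; V=2.777778+0.740741+0.493827=4.0123
k=4 src: inc=0.493827, refl=0.493827·0.666667=0.3292; V=3.518519+0.493827+0.329218=4.3416
k=5 load: inc=0.329218, refl=0.329218·0.666667=0.2195; V=4.012346+0.329218+0.219479=4.5610
k=6 src: inc=0.219479, refl=0.219479·0.666667=0.1463; V=4.341564+0.219479+0.146319=4.7074

0 0 source 1.6667
1 4 load 2.7778
2 8 source 3.5185
3 12 load 4.0123
4 16 source 4.3416
5 20 load 4.5610
6 24 source 4.7074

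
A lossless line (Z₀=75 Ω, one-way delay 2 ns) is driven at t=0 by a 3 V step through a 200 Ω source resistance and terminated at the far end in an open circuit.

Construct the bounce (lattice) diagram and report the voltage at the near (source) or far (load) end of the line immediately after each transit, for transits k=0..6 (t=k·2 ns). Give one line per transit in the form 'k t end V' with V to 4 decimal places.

Γ_L=1.000000, Γ_S=0.454545; launch V₁=3·75/275=0.818182
k=0 src: V=0.8182
k=1 load: inc=0.818182, refl=0.818182·1.000000=0.8182; V=0.000000+0.818182+0.818182=1.6364
k=2 src: inc=0.818182, refl=0.818182·0.454545=0.3719; V=0.818182+0.818182+0.371901=2.0083
k=3 load: inc=0.371901, refl=0.371901·1.000000=0.3719; V=1.636364+0.371901+0.371901=2.3802
k=4 src: inc=0.371901, refl=0.371901·0.454545=0.1690; V=2.008264+0.371901+0.169046=2.5492
k=5 load: inc=0.169046, refl=0.169046·1.000000=0.1690; V=2.380165+0.169046+0.169046=2.7183
k=6 src: inc=0.169046, refl=0.169046·0.454545=0.0768; V=2.549211+0.169046+0.076839=2.7951

0 0 source 0.8182
1 2 load 1.6364
2 4 source 2.0083
3 6 load 2.3802
4 8 source 2.5492
5 10 load 2.7183
6 12 source 2.7951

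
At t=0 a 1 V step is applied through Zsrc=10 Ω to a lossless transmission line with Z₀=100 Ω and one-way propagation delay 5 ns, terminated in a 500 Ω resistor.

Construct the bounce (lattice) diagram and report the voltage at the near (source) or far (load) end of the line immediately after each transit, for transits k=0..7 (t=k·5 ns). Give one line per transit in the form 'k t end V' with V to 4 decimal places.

0 0 source 0.9091
1 5 load 1.5152
2 10 source 1.0193
3 15 load 0.6887
4 20 source 0.9592
5 25 load 1.1395
6 30 source 0.9920
7 35 load 0.8936

Γ_L=0.666667, Γ_S=-0.818182; launch V₁=1·100/110=0.909091
k=0 src: V=0.9091
k=1 load: inc=0.909091, refl=0.909091·0.666667=0.6061; V=0.000000+0.909091+0.606061=1.5152
k=2 src: inc=0.606061, refl=0.606061·-0.818182=-0.4959; V=0.909091+0.606061+-0.495868=1.0193
k=3 load: inc=-0.495868, refl=-0.495868·0.666667=-0.3306; V=1.515152+-0.495868+-0.330579=0.6887
k=4 src: inc=-0.330579, refl=-0.330579·-0.818182=0.2705; V=1.019284+-0.330579+0.270473=0.9592
k=5 load: inc=0.270473, refl=0.270473·0.666667=0.1803; V=0.688705+0.270473+0.180316=1.1395
k=6 src: inc=0.180316, refl=0.180316·-0.818182=-0.1475; V=0.959179+0.180316+-0.147531=0.9920
k=7 load: inc=-0.147531, refl=-0.147531·0.666667=-0.0984; V=1.139494+-0.147531+-0.098354=0.8936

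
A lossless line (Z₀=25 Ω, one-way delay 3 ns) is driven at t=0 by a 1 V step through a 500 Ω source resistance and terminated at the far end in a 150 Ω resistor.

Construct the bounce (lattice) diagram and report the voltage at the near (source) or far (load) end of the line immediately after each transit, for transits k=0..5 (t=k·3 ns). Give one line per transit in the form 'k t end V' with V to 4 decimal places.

Γ_L=0.714286, Γ_S=0.904762; launch V₁=1·25/525=0.047619
k=0 src: V=0.0476
k=1 load: inc=0.047619, refl=0.047619·0.714286=0.0340; V=0.000000+0.047619+0.034014=0.0816
k=2 src: inc=0.034014, refl=0.034014·0.904762=0.0308; V=0.047619+0.034014+0.030774=0.1124
k=3 load: inc=0.030774, refl=0.030774·0.714286=0.0220; V=0.081633+0.030774+0.021982=0.1344
k=4 src: inc=0.021982, refl=0.021982·0.904762=0.0199; V=0.112407+0.021982+0.019888=0.1543
k=5 load: inc=0.019888, refl=0.019888·0.714286=0.0142; V=0.134388+0.019888+0.014206=0.1685

0 0 source 0.0476
1 3 load 0.0816
2 6 source 0.1124
3 9 load 0.1344
4 12 source 0.1543
5 15 load 0.1685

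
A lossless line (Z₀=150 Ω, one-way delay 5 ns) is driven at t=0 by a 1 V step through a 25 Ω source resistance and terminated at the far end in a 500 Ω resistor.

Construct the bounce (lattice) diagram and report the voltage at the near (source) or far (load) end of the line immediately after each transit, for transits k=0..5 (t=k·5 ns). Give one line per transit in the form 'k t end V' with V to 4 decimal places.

0 0 source 0.8571
1 5 load 1.3187
2 10 source 0.9890
3 15 load 0.8115
4 20 source 0.9383
5 25 load 1.0066

Γ_L=0.538462, Γ_S=-0.714286; launch V₁=1·150/175=0.857143
k=0 src: V=0.8571
k=1 load: inc=0.857143, refl=0.857143·0.538462=0.4615; V=0.000000+0.857143+0.461538=1.3187
k=2 src: inc=0.461538, refl=0.461538·-0.714286=-0.3297; V=0.857143+0.461538+-0.329670=0.9890
k=3 load: inc=-0.329670, refl=-0.329670·0.538462=-0.1775; V=1.318681+-0.329670+-0.177515=0.8115
k=4 src: inc=-0.177515, refl=-0.177515·-0.714286=0.1268; V=0.989011+-0.177515+0.126796=0.9383
k=5 load: inc=0.126796, refl=0.126796·0.538462=0.0683; V=0.811496+0.126796+0.068275=1.0066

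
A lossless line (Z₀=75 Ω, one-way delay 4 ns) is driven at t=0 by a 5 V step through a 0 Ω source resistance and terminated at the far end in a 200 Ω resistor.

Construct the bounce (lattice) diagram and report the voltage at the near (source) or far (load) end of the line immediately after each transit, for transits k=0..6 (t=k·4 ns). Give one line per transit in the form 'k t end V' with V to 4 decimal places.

Γ_L=0.454545, Γ_S=-1.000000; launch V₁=5·75/75=5.000000
k=0 src: V=5.0000
k=1 load: inc=5.000000, refl=5.000000·0.454545=2.2727; V=0.000000+5.000000+2.272727=7.2727
k=2 src: inc=2.272727, refl=2.272727·-1.000000=-2.2727; V=5.000000+2.272727+-2.272727=5.0000
k=3 load: inc=-2.272727, refl=-2.272727·0.454545=-1.0331; V=7.272727+-2.272727+-1.033058=3.9669
k=4 src: inc=-1.033058, refl=-1.033058·-1.000000=1.0331; V=5.000000+-1.033058+1.033058=5.0000
k=5 load: inc=1.033058, refl=1.033058·0.454545=0.4696; V=3.966942+1.033058+0.469572=5.4696
k=6 src: inc=0.469572, refl=0.469572·-1.000000=-0.4696; V=5.000000+0.469572+-0.469572=5.0000

0 0 source 5.0000
1 4 load 7.2727
2 8 source 5.0000
3 12 load 3.9669
4 16 source 5.0000
5 20 load 5.4696
6 24 source 5.0000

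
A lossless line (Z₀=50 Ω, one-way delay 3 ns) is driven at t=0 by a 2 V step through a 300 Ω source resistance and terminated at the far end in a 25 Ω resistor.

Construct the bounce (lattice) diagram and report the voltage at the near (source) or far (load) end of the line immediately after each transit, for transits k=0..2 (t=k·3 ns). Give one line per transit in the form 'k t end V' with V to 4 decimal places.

Γ_L=-0.333333, Γ_S=0.714286; launch V₁=2·50/350=0.285714
k=0 src: V=0.2857
k=1 load: inc=0.285714, refl=0.285714·-0.333333=-0.0952; V=0.000000+0.285714+-0.095238=0.1905
k=2 src: inc=-0.095238, refl=-0.095238·0.714286=-0.0680; V=0.285714+-0.095238+-0.068027=0.1224

0 0 source 0.2857
1 3 load 0.1905
2 6 source 0.1224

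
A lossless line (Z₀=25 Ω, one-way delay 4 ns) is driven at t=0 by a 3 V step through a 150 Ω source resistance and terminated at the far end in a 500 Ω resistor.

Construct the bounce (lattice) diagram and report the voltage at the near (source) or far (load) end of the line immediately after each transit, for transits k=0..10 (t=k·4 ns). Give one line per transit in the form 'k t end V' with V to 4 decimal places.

Γ_L=0.904762, Γ_S=0.714286; launch V₁=3·25/175=0.428571
k=0 src: V=0.4286
k=1 load: inc=0.428571, refl=0.428571·0.904762=0.3878; V=0.000000+0.428571+0.387755=0.8163
k=2 src: inc=0.387755, refl=0.387755·0.714286=0.2770; V=0.428571+0.387755+0.276968=1.0933
k=3 load: inc=0.276968, refl=0.276968·0.904762=0.2506; V=0.816327+0.276968+0.250590=1.3439
k=4 src: inc=0.250590, refl=0.250590·0.714286=0.1790; V=1.093294+0.250590+0.178993=1.5229
k=5 load: inc=0.178993, refl=0.178993·0.904762=0.1619; V=1.343884+0.178993+0.161946=1.6848
k=6 src: inc=0.161946, refl=0.161946·0.714286=0.1157; V=1.522877+0.161946+0.115676=1.8005
k=7 load: inc=0.115676, refl=0.115676·0.904762=0.1047; V=1.684823+0.115676+0.104659=1.9052
k=8 src: inc=0.104659, refl=0.104659·0.714286=0.0748; V=1.800499+0.104659+0.074756=1.9799
k=9 load: inc=0.074756, refl=0.074756·0.904762=0.0676; V=1.905158+0.074756+0.067637=2.0476
k=10 src: inc=0.067637, refl=0.067637·0.714286=0.0483; V=1.979914+0.067637+0.048312=2.0959

0 0 source 0.4286
1 4 load 0.8163
2 8 source 1.0933
3 12 load 1.3439
4 16 source 1.5229
5 20 load 1.6848
6 24 source 1.8005
7 28 load 1.9052
8 32 source 1.9799
9 36 load 2.0476
10 40 source 2.0959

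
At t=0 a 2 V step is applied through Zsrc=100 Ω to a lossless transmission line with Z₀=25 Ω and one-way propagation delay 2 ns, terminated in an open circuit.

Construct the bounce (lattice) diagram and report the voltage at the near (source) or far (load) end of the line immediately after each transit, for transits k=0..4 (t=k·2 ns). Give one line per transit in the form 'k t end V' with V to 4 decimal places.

0 0 source 0.4000
1 2 load 0.8000
2 4 source 1.0400
3 6 load 1.2800
4 8 source 1.4240

Γ_L=1.000000, Γ_S=0.600000; launch V₁=2·25/125=0.400000
k=0 src: V=0.4000
k=1 load: inc=0.400000, refl=0.400000·1.000000=0.4000; V=0.000000+0.400000+0.400000=0.8000
k=2 src: inc=0.400000, refl=0.400000·0.600000=0.2400; V=0.400000+0.400000+0.240000=1.0400
k=3 load: inc=0.240000, refl=0.240000·1.000000=0.2400; V=0.800000+0.240000+0.240000=1.2800
k=4 src: inc=0.240000, refl=0.240000·0.600000=0.1440; V=1.040000+0.240000+0.144000=1.4240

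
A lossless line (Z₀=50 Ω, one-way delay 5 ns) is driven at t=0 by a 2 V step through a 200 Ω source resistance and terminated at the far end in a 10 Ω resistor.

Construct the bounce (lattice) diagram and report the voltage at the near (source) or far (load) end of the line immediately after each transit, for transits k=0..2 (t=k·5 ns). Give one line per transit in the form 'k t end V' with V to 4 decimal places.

0 0 source 0.4000
1 5 load 0.1333
2 10 source -0.0267

Γ_L=-0.666667, Γ_S=0.600000; launch V₁=2·50/250=0.400000
k=0 src: V=0.4000
k=1 load: inc=0.400000, refl=0.400000·-0.666667=-0.2667; V=0.000000+0.400000+-0.266667=0.1333
k=2 src: inc=-0.266667, refl=-0.266667·0.600000=-0.1600; V=0.400000+-0.266667+-0.160000=-0.0267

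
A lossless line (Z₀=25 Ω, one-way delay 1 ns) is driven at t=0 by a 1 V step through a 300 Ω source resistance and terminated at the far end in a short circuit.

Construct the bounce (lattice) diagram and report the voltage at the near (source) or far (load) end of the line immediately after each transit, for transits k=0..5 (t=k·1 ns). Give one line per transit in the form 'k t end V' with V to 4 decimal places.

0 0 source 0.0769
1 1 load 0.0000
2 2 source -0.0651
3 3 load 0.0000
4 4 source 0.0551
5 5 load 0.0000

Γ_L=-1.000000, Γ_S=0.846154; launch V₁=1·25/325=0.076923
k=0 src: V=0.0769
k=1 load: inc=0.076923, refl=0.076923·-1.000000=-0.0769; V=0.000000+0.076923+-0.076923=0.0000
k=2 src: inc=-0.076923, refl=-0.076923·0.846154=-0.0651; V=0.076923+-0.076923+-0.065089=-0.0651
k=3 load: inc=-0.065089, refl=-0.065089·-1.000000=0.0651; V=0.000000+-0.065089+0.065089=0.0000
k=4 src: inc=0.065089, refl=0.065089·0.846154=0.0551; V=-0.065089+0.065089+0.055075=0.0551
k=5 load: inc=0.055075, refl=0.055075·-1.000000=-0.0551; V=0.000000+0.055075+-0.055075=0.0000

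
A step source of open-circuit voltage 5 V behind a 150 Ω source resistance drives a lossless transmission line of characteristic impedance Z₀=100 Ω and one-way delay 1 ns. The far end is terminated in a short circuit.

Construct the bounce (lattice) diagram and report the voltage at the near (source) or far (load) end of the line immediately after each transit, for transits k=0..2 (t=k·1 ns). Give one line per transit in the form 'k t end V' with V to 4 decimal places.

0 0 source 2.0000
1 1 load 0.0000
2 2 source -0.4000

Γ_L=-1.000000, Γ_S=0.200000; launch V₁=5·100/250=2.000000
k=0 src: V=2.0000
k=1 load: inc=2.000000, refl=2.000000·-1.000000=-2.0000; V=0.000000+2.000000+-2.000000=0.0000
k=2 src: inc=-2.000000, refl=-2.000000·0.200000=-0.4000; V=2.000000+-2.000000+-0.400000=-0.4000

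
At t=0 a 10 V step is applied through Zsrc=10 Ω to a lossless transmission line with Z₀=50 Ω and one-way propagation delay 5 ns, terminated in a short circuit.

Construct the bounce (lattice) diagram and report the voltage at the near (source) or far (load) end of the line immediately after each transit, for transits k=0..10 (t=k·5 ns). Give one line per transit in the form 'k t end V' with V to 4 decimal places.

0 0 source 8.3333
1 5 load 0.0000
2 10 source 5.5556
3 15 load 0.0000
4 20 source 3.7037
5 25 load 0.0000
6 30 source 2.4691
7 35 load 0.0000
8 40 source 1.6461
9 45 load 0.0000
10 50 source 1.0974

Γ_L=-1.000000, Γ_S=-0.666667; launch V₁=10·50/60=8.333333
k=0 src: V=8.3333
k=1 load: inc=8.333333, refl=8.333333·-1.000000=-8.3333; V=0.000000+8.333333+-8.333333=0.0000
k=2 src: inc=-8.333333, refl=-8.333333·-0.666667=5.5556; V=8.333333+-8.333333+5.555556=5.5556
k=3 load: inc=5.555556, refl=5.555556·-1.000000=-5.5556; V=0.000000+5.555556+-5.555556=0.0000
k=4 src: inc=-5.555556, refl=-5.555556·-0.666667=3.7037; V=5.555556+-5.555556+3.703704=3.7037
k=5 load: inc=3.703704, refl=3.703704·-1.000000=-3.7037; V=0.000000+3.703704+-3.703704=0.0000
k=6 src: inc=-3.703704, refl=-3.703704·-0.666667=2.4691; V=3.703704+-3.703704+2.469136=2.4691
k=7 load: inc=2.469136, refl=2.469136·-1.000000=-2.4691; V=0.000000+2.469136+-2.469136=0.0000
k=8 src: inc=-2.469136, refl=-2.469136·-0.666667=1.6461; V=2.469136+-2.469136+1.646091=1.6461
k=9 load: inc=1.646091, refl=1.646091·-1.000000=-1.6461; V=0.000000+1.646091+-1.646091=0.0000
k=10 src: inc=-1.646091, refl=-1.646091·-0.666667=1.0974; V=1.646091+-1.646091+1.097394=1.0974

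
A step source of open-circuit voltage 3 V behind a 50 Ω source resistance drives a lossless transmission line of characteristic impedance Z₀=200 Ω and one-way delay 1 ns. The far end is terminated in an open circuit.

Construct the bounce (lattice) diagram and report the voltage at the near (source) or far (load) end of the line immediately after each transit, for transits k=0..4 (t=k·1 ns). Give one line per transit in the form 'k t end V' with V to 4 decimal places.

Γ_L=1.000000, Γ_S=-0.600000; launch V₁=3·200/250=2.400000
k=0 src: V=2.4000
k=1 load: inc=2.400000, refl=2.400000·1.000000=2.4000; V=0.000000+2.400000+2.400000=4.8000
k=2 src: inc=2.400000, refl=2.400000·-0.600000=-1.4400; V=2.400000+2.400000+-1.440000=3.3600
k=3 load: inc=-1.440000, refl=-1.440000·1.000000=-1.4400; V=4.800000+-1.440000+-1.440000=1.9200
k=4 src: inc=-1.440000, refl=-1.440000·-0.600000=0.8640; V=3.360000+-1.440000+0.864000=2.7840

0 0 source 2.4000
1 1 load 4.8000
2 2 source 3.3600
3 3 load 1.9200
4 4 source 2.7840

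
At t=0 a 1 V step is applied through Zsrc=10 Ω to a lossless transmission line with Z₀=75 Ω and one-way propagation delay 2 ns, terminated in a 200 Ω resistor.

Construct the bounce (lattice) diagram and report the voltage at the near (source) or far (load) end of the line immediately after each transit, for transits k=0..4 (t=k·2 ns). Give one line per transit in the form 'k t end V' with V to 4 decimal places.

0 0 source 0.8824
1 2 load 1.2834
2 4 source 0.9767
3 6 load 0.8373
4 8 source 0.9439

Γ_L=0.454545, Γ_S=-0.764706; launch V₁=1·75/85=0.882353
k=0 src: V=0.8824
k=1 load: inc=0.882353, refl=0.882353·0.454545=0.4011; V=0.000000+0.882353+0.401070=1.2834
k=2 src: inc=0.401070, refl=0.401070·-0.764706=-0.3067; V=0.882353+0.401070+-0.306700=0.9767
k=3 load: inc=-0.306700, refl=-0.306700·0.454545=-0.1394; V=1.283422+-0.306700+-0.139409=0.8373
k=4 src: inc=-0.139409, refl=-0.139409·-0.764706=0.1066; V=0.976722+-0.139409+0.106607=0.9439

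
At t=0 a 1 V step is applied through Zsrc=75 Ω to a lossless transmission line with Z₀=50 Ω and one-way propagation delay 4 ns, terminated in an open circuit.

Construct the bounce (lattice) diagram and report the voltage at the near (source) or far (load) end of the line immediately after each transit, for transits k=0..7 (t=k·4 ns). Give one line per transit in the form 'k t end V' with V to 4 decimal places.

0 0 source 0.4000
1 4 load 0.8000
2 8 source 0.8800
3 12 load 0.9600
4 16 source 0.9760
5 20 load 0.9920
6 24 source 0.9952
7 28 load 0.9984

Γ_L=1.000000, Γ_S=0.200000; launch V₁=1·50/125=0.400000
k=0 src: V=0.4000
k=1 load: inc=0.400000, refl=0.400000·1.000000=0.4000; V=0.000000+0.400000+0.400000=0.8000
k=2 src: inc=0.400000, refl=0.400000·0.200000=0.0800; V=0.400000+0.400000+0.080000=0.8800
k=3 load: inc=0.080000, refl=0.080000·1.000000=0.0800; V=0.800000+0.080000+0.080000=0.9600
k=4 src: inc=0.080000, refl=0.080000·0.200000=0.0160; V=0.880000+0.080000+0.016000=0.9760
k=5 load: inc=0.016000, refl=0.016000·1.000000=0.0160; V=0.960000+0.016000+0.016000=0.9920
k=6 src: inc=0.016000, refl=0.016000·0.200000=0.0032; V=0.976000+0.016000+0.003200=0.9952
k=7 load: inc=0.003200, refl=0.003200·1.000000=0.0032; V=0.992000+0.003200+0.003200=0.9984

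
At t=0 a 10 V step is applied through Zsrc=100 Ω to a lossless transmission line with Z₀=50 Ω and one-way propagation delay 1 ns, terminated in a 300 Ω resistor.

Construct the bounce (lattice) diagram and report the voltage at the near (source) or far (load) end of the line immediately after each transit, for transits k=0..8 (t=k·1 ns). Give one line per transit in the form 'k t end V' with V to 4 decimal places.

Γ_L=0.714286, Γ_S=0.333333; launch V₁=10·50/150=3.333333
k=0 src: V=3.3333
k=1 load: inc=3.333333, refl=3.333333·0.714286=2.3810; V=0.000000+3.333333+2.380952=5.7143
k=2 src: inc=2.380952, refl=2.380952·0.333333=0.7937; V=3.333333+2.380952+0.793651=6.5079
k=3 load: inc=0.793651, refl=0.793651·0.714286=0.5669; V=5.714286+0.793651+0.566893=7.0748
k=4 src: inc=0.566893, refl=0.566893·0.333333=0.1890; V=6.507937+0.566893+0.188964=7.2638
k=5 load: inc=0.188964, refl=0.188964·0.714286=0.1350; V=7.074830+0.188964+0.134975=7.3988
k=6 src: inc=0.134975, refl=0.134975·0.333333=0.0450; V=7.263794+0.134975+0.044992=7.4438
k=7 load: inc=0.044992, refl=0.044992·0.714286=0.0321; V=7.398769+0.044992+0.032137=7.4759
k=8 src: inc=0.032137, refl=0.032137·0.333333=0.0107; V=7.443761+0.032137+0.010712=7.4866

0 0 source 3.3333
1 1 load 5.7143
2 2 source 6.5079
3 3 load 7.0748
4 4 source 7.2638
5 5 load 7.3988
6 6 source 7.4438
7 7 load 7.4759
8 8 source 7.4866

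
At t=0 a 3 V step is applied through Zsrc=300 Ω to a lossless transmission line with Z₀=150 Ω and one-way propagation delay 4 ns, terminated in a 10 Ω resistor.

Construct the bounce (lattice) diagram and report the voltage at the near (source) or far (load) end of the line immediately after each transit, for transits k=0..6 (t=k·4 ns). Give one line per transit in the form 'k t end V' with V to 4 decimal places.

Γ_L=-0.875000, Γ_S=0.333333; launch V₁=3·150/450=1.000000
k=0 src: V=1.0000
k=1 load: inc=1.000000, refl=1.000000·-0.875000=-0.8750; V=0.000000+1.000000+-0.875000=0.1250
k=2 src: inc=-0.875000, refl=-0.875000·0.333333=-0.2917; V=1.000000+-0.875000+-0.291667=-0.1667
k=3 load: inc=-0.291667, refl=-0.291667·-0.875000=0.2552; V=0.125000+-0.291667+0.255208=0.0885
k=4 src: inc=0.255208, refl=0.255208·0.333333=0.0851; V=-0.166667+0.255208+0.085069=0.1736
k=5 load: inc=0.085069, refl=0.085069·-0.875000=-0.0744; V=0.088542+0.085069+-0.074436=0.0992
k=6 src: inc=-0.074436, refl=-0.074436·0.333333=-0.0248; V=0.173611+-0.074436+-0.024812=0.0744

0 0 source 1.0000
1 4 load 0.1250
2 8 source -0.1667
3 12 load 0.0885
4 16 source 0.1736
5 20 load 0.0992
6 24 source 0.0744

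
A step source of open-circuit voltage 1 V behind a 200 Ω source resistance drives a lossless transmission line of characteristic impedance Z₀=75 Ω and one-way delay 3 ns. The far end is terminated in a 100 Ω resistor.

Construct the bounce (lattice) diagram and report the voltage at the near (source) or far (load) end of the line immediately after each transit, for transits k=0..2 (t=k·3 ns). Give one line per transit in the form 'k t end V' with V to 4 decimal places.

0 0 source 0.2727
1 3 load 0.3117
2 6 source 0.3294

Γ_L=0.142857, Γ_S=0.454545; launch V₁=1·75/275=0.272727
k=0 src: V=0.2727
k=1 load: inc=0.272727, refl=0.272727·0.142857=0.0390; V=0.000000+0.272727+0.038961=0.3117
k=2 src: inc=0.038961, refl=0.038961·0.454545=0.0177; V=0.272727+0.038961+0.017710=0.3294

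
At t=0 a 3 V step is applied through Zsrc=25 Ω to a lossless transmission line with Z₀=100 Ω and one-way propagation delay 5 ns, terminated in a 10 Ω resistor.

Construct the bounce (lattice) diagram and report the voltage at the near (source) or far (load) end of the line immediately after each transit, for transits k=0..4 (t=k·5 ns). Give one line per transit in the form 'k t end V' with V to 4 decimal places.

Γ_L=-0.818182, Γ_S=-0.600000; launch V₁=3·100/125=2.400000
k=0 src: V=2.4000
k=1 load: inc=2.400000, refl=2.400000·-0.818182=-1.9636; V=0.000000+2.400000+-1.963636=0.4364
k=2 src: inc=-1.963636, refl=-1.963636·-0.600000=1.1782; V=2.400000+-1.963636+1.178182=1.6145
k=3 load: inc=1.178182, refl=1.178182·-0.818182=-0.9640; V=0.436364+1.178182+-0.963967=0.6506
k=4 src: inc=-0.963967, refl=-0.963967·-0.600000=0.5784; V=1.614545+-0.963967+0.578380=1.2290

0 0 source 2.4000
1 5 load 0.4364
2 10 source 1.6145
3 15 load 0.6506
4 20 source 1.2290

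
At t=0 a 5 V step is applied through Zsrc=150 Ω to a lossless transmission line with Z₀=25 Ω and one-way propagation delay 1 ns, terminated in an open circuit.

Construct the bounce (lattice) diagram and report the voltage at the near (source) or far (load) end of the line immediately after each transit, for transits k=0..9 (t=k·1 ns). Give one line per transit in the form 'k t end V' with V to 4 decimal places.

Γ_L=1.000000, Γ_S=0.714286; launch V₁=5·25/175=0.714286
k=0 src: V=0.7143
k=1 load: inc=0.714286, refl=0.714286·1.000000=0.7143; V=0.000000+0.714286+0.714286=1.4286
k=2 src: inc=0.714286, refl=0.714286·0.714286=0.5102; V=0.714286+0.714286+0.510204=1.9388
k=3 load: inc=0.510204, refl=0.510204·1.000000=0.5102; V=1.428571+0.510204+0.510204=2.4490
k=4 src: inc=0.510204, refl=0.510204·0.714286=0.3644; V=1.938776+0.510204+0.364431=2.8134
k=5 load: inc=0.364431, refl=0.364431·1.000000=0.3644; V=2.448980+0.364431+0.364431=3.1778
k=6 src: inc=0.364431, refl=0.364431·0.714286=0.2603; V=2.813411+0.364431+0.260308=3.4382
k=7 load: inc=0.260308, refl=0.260308·1.000000=0.2603; V=3.177843+0.260308+0.260308=3.6985
k=8 src: inc=0.260308, refl=0.260308·0.714286=0.1859; V=3.438151+0.260308+0.185934=3.8844
k=9 load: inc=0.185934, refl=0.185934·1.000000=0.1859; V=3.698459+0.185934+0.185934=4.0703

0 0 source 0.7143
1 1 load 1.4286
2 2 source 1.9388
3 3 load 2.4490
4 4 source 2.8134
5 5 load 3.1778
6 6 source 3.4382
7 7 load 3.6985
8 8 source 3.8844
9 9 load 4.0703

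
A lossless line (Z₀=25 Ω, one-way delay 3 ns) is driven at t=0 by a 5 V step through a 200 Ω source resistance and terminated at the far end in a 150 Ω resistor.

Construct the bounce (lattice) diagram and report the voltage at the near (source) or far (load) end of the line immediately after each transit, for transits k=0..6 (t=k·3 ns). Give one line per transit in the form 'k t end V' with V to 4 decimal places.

0 0 source 0.5556
1 3 load 0.9524
2 6 source 1.2610
3 9 load 1.4815
4 12 source 1.6529
5 15 load 1.7754
6 18 source 1.8707

Γ_L=0.714286, Γ_S=0.777778; launch V₁=5·25/225=0.555556
k=0 src: V=0.5556
k=1 load: inc=0.555556, refl=0.555556·0.714286=0.3968; V=0.000000+0.555556+0.396825=0.9524
k=2 src: inc=0.396825, refl=0.396825·0.777778=0.3086; V=0.555556+0.396825+0.308642=1.2610
k=3 load: inc=0.308642, refl=0.308642·0.714286=0.2205; V=0.952381+0.308642+0.220459=1.4815
k=4 src: inc=0.220459, refl=0.220459·0.777778=0.1715; V=1.261023+0.220459+0.171468=1.6529
k=5 load: inc=0.171468, refl=0.171468·0.714286=0.1225; V=1.481481+0.171468+0.122477=1.7754
k=6 src: inc=0.122477, refl=0.122477·0.777778=0.0953; V=1.652949+0.122477+0.095260=1.8707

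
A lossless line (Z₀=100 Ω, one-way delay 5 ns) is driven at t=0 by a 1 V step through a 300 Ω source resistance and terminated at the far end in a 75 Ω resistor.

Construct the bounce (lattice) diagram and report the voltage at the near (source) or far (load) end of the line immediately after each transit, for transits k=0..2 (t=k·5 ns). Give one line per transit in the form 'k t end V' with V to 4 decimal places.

Γ_L=-0.142857, Γ_S=0.500000; launch V₁=1·100/400=0.250000
k=0 src: V=0.2500
k=1 load: inc=0.250000, refl=0.250000·-0.142857=-0.0357; V=0.000000+0.250000+-0.035714=0.2143
k=2 src: inc=-0.035714, refl=-0.035714·0.500000=-0.0179; V=0.250000+-0.035714+-0.017857=0.1964

0 0 source 0.2500
1 5 load 0.2143
2 10 source 0.1964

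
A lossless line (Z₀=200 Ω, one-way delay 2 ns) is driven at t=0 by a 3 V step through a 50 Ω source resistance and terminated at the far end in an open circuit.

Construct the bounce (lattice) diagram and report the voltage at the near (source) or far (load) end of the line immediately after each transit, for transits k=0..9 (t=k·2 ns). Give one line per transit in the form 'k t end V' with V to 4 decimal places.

0 0 source 2.4000
1 2 load 4.8000
2 4 source 3.3600
3 6 load 1.9200
4 8 source 2.7840
5 10 load 3.6480
6 12 source 3.1296
7 14 load 2.6112
8 16 source 2.9222
9 18 load 3.2333

Γ_L=1.000000, Γ_S=-0.600000; launch V₁=3·200/250=2.400000
k=0 src: V=2.4000
k=1 load: inc=2.400000, refl=2.400000·1.000000=2.4000; V=0.000000+2.400000+2.400000=4.8000
k=2 src: inc=2.400000, refl=2.400000·-0.600000=-1.4400; V=2.400000+2.400000+-1.440000=3.3600
k=3 load: inc=-1.440000, refl=-1.440000·1.000000=-1.4400; V=4.800000+-1.440000+-1.440000=1.9200
k=4 src: inc=-1.440000, refl=-1.440000·-0.600000=0.8640; V=3.360000+-1.440000+0.864000=2.7840
k=5 load: inc=0.864000, refl=0.864000·1.000000=0.8640; V=1.920000+0.864000+0.864000=3.6480
k=6 src: inc=0.864000, refl=0.864000·-0.600000=-0.5184; V=2.784000+0.864000+-0.518400=3.1296
k=7 load: inc=-0.518400, refl=-0.518400·1.000000=-0.5184; V=3.648000+-0.518400+-0.518400=2.6112
k=8 src: inc=-0.518400, refl=-0.518400·-0.600000=0.3110; V=3.129600+-0.518400+0.311040=2.9222
k=9 load: inc=0.311040, refl=0.311040·1.000000=0.3110; V=2.611200+0.311040+0.311040=3.2333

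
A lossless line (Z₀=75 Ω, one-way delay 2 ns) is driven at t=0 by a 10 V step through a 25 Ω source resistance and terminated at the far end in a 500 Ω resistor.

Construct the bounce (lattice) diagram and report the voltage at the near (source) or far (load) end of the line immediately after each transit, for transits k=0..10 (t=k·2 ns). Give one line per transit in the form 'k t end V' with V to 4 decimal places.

0 0 source 7.5000
1 2 load 13.0435
2 4 source 10.2717
3 6 load 8.2231
4 8 source 9.2474
5 10 load 10.0045
6 12 source 9.6260
7 14 load 9.3462
8 16 source 9.4861
9 18 load 9.5895
10 20 source 9.5378

Γ_L=0.739130, Γ_S=-0.500000; launch V₁=10·75/100=7.500000
k=0 src: V=7.5000
k=1 load: inc=7.500000, refl=7.500000·0.739130=5.5435; V=0.000000+7.500000+5.543478=13.0435
k=2 src: inc=5.543478, refl=5.543478·-0.500000=-2.7717; V=7.500000+5.543478+-2.771739=10.2717
k=3 load: inc=-2.771739, refl=-2.771739·0.739130=-2.0487; V=13.043478+-2.771739+-2.048677=8.2231
k=4 src: inc=-2.048677, refl=-2.048677·-0.500000=1.0243; V=10.271739+-2.048677+1.024338=9.2474
k=5 load: inc=1.024338, refl=1.024338·0.739130=0.7571; V=8.223062+1.024338+0.757120=10.0045
k=6 src: inc=0.757120, refl=0.757120·-0.500000=-0.3786; V=9.247401+0.757120+-0.378560=9.6260
k=7 load: inc=-0.378560, refl=-0.378560·0.739130=-0.2798; V=10.004520+-0.378560+-0.279805=9.3462
k=8 src: inc=-0.279805, refl=-0.279805·-0.500000=0.1399; V=9.625961+-0.279805+0.139903=9.4861
k=9 load: inc=0.139903, refl=0.139903·0.739130=0.1034; V=9.346155+0.139903+0.103406=9.5895
k=10 src: inc=0.103406, refl=0.103406·-0.500000=-0.0517; V=9.486058+0.103406+-0.051703=9.5378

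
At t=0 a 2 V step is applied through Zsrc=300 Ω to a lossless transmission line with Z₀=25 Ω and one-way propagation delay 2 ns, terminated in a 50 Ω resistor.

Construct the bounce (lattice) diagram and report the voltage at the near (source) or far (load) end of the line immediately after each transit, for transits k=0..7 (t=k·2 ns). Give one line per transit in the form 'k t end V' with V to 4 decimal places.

0 0 source 0.1538
1 2 load 0.2051
2 4 source 0.2485
3 6 load 0.2630
4 8 source 0.2752
5 10 load 0.2793
6 12 source 0.2828
7 14 load 0.2839

Γ_L=0.333333, Γ_S=0.846154; launch V₁=2·25/325=0.153846
k=0 src: V=0.1538
k=1 load: inc=0.153846, refl=0.153846·0.333333=0.0513; V=0.000000+0.153846+0.051282=0.2051
k=2 src: inc=0.051282, refl=0.051282·0.846154=0.0434; V=0.153846+0.051282+0.043393=0.2485
k=3 load: inc=0.043393, refl=0.043393·0.333333=0.0145; V=0.205128+0.043393+0.014464=0.2630
k=4 src: inc=0.014464, refl=0.014464·0.846154=0.0122; V=0.248521+0.014464+0.012239=0.2752
k=5 load: inc=0.012239, refl=0.012239·0.333333=0.0041; V=0.262985+0.012239+0.004080=0.2793
k=6 src: inc=0.004080, refl=0.004080·0.846154=0.0035; V=0.275224+0.004080+0.003452=0.2828
k=7 load: inc=0.003452, refl=0.003452·0.333333=0.0012; V=0.279303+0.003452+0.001151=0.2839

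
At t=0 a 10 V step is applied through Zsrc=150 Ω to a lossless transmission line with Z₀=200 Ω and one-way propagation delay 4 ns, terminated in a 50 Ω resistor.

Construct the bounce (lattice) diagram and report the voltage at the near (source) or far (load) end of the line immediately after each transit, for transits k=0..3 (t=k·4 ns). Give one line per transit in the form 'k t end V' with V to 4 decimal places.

Γ_L=-0.600000, Γ_S=-0.142857; launch V₁=10·200/350=5.714286
k=0 src: V=5.7143
k=1 load: inc=5.714286, refl=5.714286·-0.600000=-3.4286; V=0.000000+5.714286+-3.428571=2.2857
k=2 src: inc=-3.428571, refl=-3.428571·-0.142857=0.4898; V=5.714286+-3.428571+0.489796=2.7755
k=3 load: inc=0.489796, refl=0.489796·-0.600000=-0.2939; V=2.285714+0.489796+-0.293878=2.4816

0 0 source 5.7143
1 4 load 2.2857
2 8 source 2.7755
3 12 load 2.4816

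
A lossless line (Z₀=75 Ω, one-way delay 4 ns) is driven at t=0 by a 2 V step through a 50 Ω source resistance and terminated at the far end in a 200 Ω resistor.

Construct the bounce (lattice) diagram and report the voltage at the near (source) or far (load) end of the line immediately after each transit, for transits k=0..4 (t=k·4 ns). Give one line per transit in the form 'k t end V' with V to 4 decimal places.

Γ_L=0.454545, Γ_S=-0.200000; launch V₁=2·75/125=1.200000
k=0 src: V=1.2000
k=1 load: inc=1.200000, refl=1.200000·0.454545=0.5455; V=0.000000+1.200000+0.545455=1.7455
k=2 src: inc=0.545455, refl=0.545455·-0.200000=-0.1091; V=1.200000+0.545455+-0.109091=1.6364
k=3 load: inc=-0.109091, refl=-0.109091·0.454545=-0.0496; V=1.745455+-0.109091+-0.049587=1.5868
k=4 src: inc=-0.049587, refl=-0.049587·-0.200000=0.0099; V=1.636364+-0.049587+0.009917=1.5967

0 0 source 1.2000
1 4 load 1.7455
2 8 source 1.6364
3 12 load 1.5868
4 16 source 1.5967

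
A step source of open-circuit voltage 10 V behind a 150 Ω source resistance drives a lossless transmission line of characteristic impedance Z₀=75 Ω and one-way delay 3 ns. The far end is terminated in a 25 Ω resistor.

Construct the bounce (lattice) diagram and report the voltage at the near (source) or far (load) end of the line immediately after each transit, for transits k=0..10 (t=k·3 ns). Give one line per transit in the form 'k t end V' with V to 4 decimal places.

0 0 source 3.3333
1 3 load 1.6667
2 6 source 1.1111
3 9 load 1.3889
4 12 source 1.4815
5 15 load 1.4352
6 18 source 1.4198
7 21 load 1.4275
8 24 source 1.4300
9 27 load 1.4288
10 30 source 1.4283

Γ_L=-0.500000, Γ_S=0.333333; launch V₁=10·75/225=3.333333
k=0 src: V=3.3333
k=1 load: inc=3.333333, refl=3.333333·-0.500000=-1.6667; V=0.000000+3.333333+-1.666667=1.6667
k=2 src: inc=-1.666667, refl=-1.666667·0.333333=-0.5556; V=3.333333+-1.666667+-0.555556=1.1111
k=3 load: inc=-0.555556, refl=-0.555556·-0.500000=0.2778; V=1.666667+-0.555556+0.277778=1.3889
k=4 src: inc=0.277778, refl=0.277778·0.333333=0.0926; V=1.111111+0.277778+0.092593=1.4815
k=5 load: inc=0.092593, refl=0.092593·-0.500000=-0.0463; V=1.388889+0.092593+-0.046296=1.4352
k=6 src: inc=-0.046296, refl=-0.046296·0.333333=-0.0154; V=1.481481+-0.046296+-0.015432=1.4198
k=7 load: inc=-0.015432, refl=-0.015432·-0.500000=0.0077; V=1.435185+-0.015432+0.007716=1.4275
k=8 src: inc=0.007716, refl=0.007716·0.333333=0.0026; V=1.419753+0.007716+0.002572=1.4300
k=9 load: inc=0.002572, refl=0.002572·-0.500000=-0.0013; V=1.427469+0.002572+-0.001286=1.4288
k=10 src: inc=-0.001286, refl=-0.001286·0.333333=-0.0004; V=1.430041+-0.001286+-0.000429=1.4283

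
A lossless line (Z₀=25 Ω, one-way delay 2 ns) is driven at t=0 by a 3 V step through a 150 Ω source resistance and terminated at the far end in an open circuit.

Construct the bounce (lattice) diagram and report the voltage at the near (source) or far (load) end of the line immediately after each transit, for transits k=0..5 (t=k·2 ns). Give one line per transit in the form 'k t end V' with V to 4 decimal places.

0 0 source 0.4286
1 2 load 0.8571
2 4 source 1.1633
3 6 load 1.4694
4 8 source 1.6880
5 10 load 1.9067

Γ_L=1.000000, Γ_S=0.714286; launch V₁=3·25/175=0.428571
k=0 src: V=0.4286
k=1 load: inc=0.428571, refl=0.428571·1.000000=0.4286; V=0.000000+0.428571+0.428571=0.8571
k=2 src: inc=0.428571, refl=0.428571·0.714286=0.3061; V=0.428571+0.428571+0.306122=1.1633
k=3 load: inc=0.306122, refl=0.306122·1.000000=0.3061; V=0.857143+0.306122+0.306122=1.4694
k=4 src: inc=0.306122, refl=0.306122·0.714286=0.2187; V=1.163265+0.306122+0.218659=1.6880
k=5 load: inc=0.218659, refl=0.218659·1.000000=0.2187; V=1.469388+0.218659+0.218659=1.9067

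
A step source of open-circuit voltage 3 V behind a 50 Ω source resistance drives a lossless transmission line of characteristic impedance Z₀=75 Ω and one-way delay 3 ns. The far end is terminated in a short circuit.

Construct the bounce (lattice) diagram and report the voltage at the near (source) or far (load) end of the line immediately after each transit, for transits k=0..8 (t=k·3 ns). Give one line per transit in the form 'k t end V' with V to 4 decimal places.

Γ_L=-1.000000, Γ_S=-0.200000; launch V₁=3·75/125=1.800000
k=0 src: V=1.8000
k=1 load: inc=1.800000, refl=1.800000·-1.000000=-1.8000; V=0.000000+1.800000+-1.800000=0.0000
k=2 src: inc=-1.800000, refl=-1.800000·-0.200000=0.3600; V=1.800000+-1.800000+0.360000=0.3600
k=3 load: inc=0.360000, refl=0.360000·-1.000000=-0.3600; V=0.000000+0.360000+-0.360000=0.0000
k=4 src: inc=-0.360000, refl=-0.360000·-0.200000=0.0720; V=0.360000+-0.360000+0.072000=0.0720
k=5 load: inc=0.072000, refl=0.072000·-1.000000=-0.0720; V=0.000000+0.072000+-0.072000=0.0000
k=6 src: inc=-0.072000, refl=-0.072000·-0.200000=0.0144; V=0.072000+-0.072000+0.014400=0.0144
k=7 load: inc=0.014400, refl=0.014400·-1.000000=-0.0144; V=0.000000+0.014400+-0.014400=0.0000
k=8 src: inc=-0.014400, refl=-0.014400·-0.200000=0.0029; V=0.014400+-0.014400+0.002880=0.0029

0 0 source 1.8000
1 3 load 0.0000
2 6 source 0.3600
3 9 load 0.0000
4 12 source 0.0720
5 15 load 0.0000
6 18 source 0.0144
7 21 load 0.0000
8 24 source 0.0029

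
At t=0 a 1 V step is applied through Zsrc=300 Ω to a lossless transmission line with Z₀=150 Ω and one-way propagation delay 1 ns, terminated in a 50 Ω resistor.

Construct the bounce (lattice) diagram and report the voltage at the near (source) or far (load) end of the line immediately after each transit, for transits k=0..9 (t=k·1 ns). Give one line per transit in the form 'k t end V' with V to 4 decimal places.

0 0 source 0.3333
1 1 load 0.1667
2 2 source 0.1111
3 3 load 0.1389
4 4 source 0.1481
5 5 load 0.1435
6 6 source 0.1420
7 7 load 0.1427
8 8 source 0.1430
9 9 load 0.1429

Γ_L=-0.500000, Γ_S=0.333333; launch V₁=1·150/450=0.333333
k=0 src: V=0.3333
k=1 load: inc=0.333333, refl=0.333333·-0.500000=-0.1667; V=0.000000+0.333333+-0.166667=0.1667
k=2 src: inc=-0.166667, refl=-0.166667·0.333333=-0.0556; V=0.333333+-0.166667+-0.055556=0.1111
k=3 load: inc=-0.055556, refl=-0.055556·-0.500000=0.0278; V=0.166667+-0.055556+0.027778=0.1389
k=4 src: inc=0.027778, refl=0.027778·0.333333=0.0093; V=0.111111+0.027778+0.009259=0.1481
k=5 load: inc=0.009259, refl=0.009259·-0.500000=-0.0046; V=0.138889+0.009259+-0.004630=0.1435
k=6 src: inc=-0.004630, refl=-0.004630·0.333333=-0.0015; V=0.148148+-0.004630+-0.001543=0.1420
k=7 load: inc=-0.001543, refl=-0.001543·-0.500000=0.0008; V=0.143519+-0.001543+0.000772=0.1427
k=8 src: inc=0.000772, refl=0.000772·0.333333=0.0003; V=0.141975+0.000772+0.000257=0.1430
k=9 load: inc=0.000257, refl=0.000257·-0.500000=-0.0001; V=0.142747+0.000257+-0.000129=0.1429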